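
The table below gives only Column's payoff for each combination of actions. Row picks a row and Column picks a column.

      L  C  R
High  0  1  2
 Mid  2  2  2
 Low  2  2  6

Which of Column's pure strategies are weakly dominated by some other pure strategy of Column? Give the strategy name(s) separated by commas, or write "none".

L, C

C weakly dominates L — High: 1>0, Mid: 2=2, Low: 2=2.
C: dominated, since R does at least as well everywhere (High: 2>1, Mid: 2=2, Low: 6>2).
R is not dominated — it holds its own against L at High (2>0); C at High (2>1).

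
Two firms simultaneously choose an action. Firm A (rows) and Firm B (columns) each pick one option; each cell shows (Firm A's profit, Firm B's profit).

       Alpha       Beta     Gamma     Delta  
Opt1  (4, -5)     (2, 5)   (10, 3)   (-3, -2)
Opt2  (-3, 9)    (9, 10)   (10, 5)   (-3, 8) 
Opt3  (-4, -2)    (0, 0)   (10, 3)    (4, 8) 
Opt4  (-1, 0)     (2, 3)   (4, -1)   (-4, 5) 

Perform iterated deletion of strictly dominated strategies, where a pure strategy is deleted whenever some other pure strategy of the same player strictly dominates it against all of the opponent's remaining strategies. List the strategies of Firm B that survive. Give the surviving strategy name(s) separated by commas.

For Firm B, Beta strictly dominates Alpha on the remaining rows (Opt1: 5>-5, Opt2: 10>9, Opt3: 0>-2, Opt4: 3>0); eliminate Alpha.
For Firm A, Opt2 strictly dominates Opt4 on the remaining columns (Beta: 9>2, Gamma: 10>4, Delta: -3>-4); eliminate Opt4.
Among the remaining strategies, none is strictly dominated by another pure strategy of the same player, so the elimination stops.
Surviving strategies — Firm A: {Opt1, Opt2, Opt3}; Firm B: {Beta, Gamma, Delta}.

Beta, Gamma, Delta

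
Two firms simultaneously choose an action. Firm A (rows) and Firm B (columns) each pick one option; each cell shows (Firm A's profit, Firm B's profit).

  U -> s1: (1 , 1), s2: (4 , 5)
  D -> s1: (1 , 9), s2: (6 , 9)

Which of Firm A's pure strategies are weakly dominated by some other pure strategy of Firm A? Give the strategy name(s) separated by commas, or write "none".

D weakly dominates U — s1: 1=1, s2: 6>4.
D: no other strategy beats it everywhere (U at s2 (6>4)).

U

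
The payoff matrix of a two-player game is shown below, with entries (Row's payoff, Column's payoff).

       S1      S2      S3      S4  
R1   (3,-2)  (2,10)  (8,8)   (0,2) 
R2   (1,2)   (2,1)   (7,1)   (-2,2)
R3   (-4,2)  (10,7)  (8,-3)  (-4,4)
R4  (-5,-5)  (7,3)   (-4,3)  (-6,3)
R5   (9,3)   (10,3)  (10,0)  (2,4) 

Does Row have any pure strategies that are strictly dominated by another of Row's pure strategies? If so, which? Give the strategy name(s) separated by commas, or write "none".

R1, R2, R4

R1: dominated, since R5 does at least as well everywhere (S1: 9>3, S2: 10>2, S3: 10>8, S4: 2>0).
R5 strictly dominates R2 — S1: 9>1, S2: 10>2, S3: 10>7, S4: 2>-2.
R3: no other strategy beats it everywhere (R1 at S2 (10>2); R2 at S2 (10>2); R4 at S1 (-4>-5); R5 at S2 (10=10)).
R4: dominated, since R3 does at least as well everywhere (S1: -4>-5, S2: 10>7, S3: 8>-4, S4: -4>-6).
R5 is not dominated — it holds its own against R1 at S1 (9>3); R2 at S1 (9>1); R3 at S1 (9>-4); R4 at S1 (9>-5).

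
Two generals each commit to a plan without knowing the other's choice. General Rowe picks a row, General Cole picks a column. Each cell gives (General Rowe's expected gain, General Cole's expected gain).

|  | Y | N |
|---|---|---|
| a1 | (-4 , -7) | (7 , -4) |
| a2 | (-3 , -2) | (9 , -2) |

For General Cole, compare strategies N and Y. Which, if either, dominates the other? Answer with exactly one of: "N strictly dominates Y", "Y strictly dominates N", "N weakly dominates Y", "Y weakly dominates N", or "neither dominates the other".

N's payoffs vs Y's, by General Rowe's action — a1: -4>-7, a2: -2=-2.
N is at least as good everywhere and strictly better somewhere (tied only at a2), so N weakly but not strictly dominates Y.

N weakly dominates Y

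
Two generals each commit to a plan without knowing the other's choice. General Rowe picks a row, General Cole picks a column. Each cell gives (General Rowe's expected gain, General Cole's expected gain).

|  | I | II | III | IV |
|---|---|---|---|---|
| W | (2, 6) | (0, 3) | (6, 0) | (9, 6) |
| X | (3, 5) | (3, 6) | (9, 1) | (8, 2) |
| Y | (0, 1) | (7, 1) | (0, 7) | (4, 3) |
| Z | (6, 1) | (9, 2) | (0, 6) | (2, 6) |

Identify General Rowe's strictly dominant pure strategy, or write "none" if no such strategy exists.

W fails to dominate X at I (2<3).
X fails to dominate W at IV (8<9).
Y fails to dominate W at I (0<2).
Z fails to dominate W at III (0<6).
No single strategy dominates all the others.

none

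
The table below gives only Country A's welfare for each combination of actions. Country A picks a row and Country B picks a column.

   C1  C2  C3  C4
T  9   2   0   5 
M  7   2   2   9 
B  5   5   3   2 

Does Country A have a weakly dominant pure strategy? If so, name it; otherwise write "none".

none

T fails to dominate M at C3 (0<2).
M fails to dominate T at C1 (7<9).
B fails to dominate T at C1 (5<9).
No single strategy dominates all the others.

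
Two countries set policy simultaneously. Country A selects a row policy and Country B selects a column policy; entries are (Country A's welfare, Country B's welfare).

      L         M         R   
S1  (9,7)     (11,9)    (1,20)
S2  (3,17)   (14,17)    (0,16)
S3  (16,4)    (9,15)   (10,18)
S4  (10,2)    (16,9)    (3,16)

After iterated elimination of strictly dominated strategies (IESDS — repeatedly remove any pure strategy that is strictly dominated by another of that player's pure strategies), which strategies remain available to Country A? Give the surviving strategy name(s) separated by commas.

Row S1 is eliminated: S4 beats it against every remaining column (L: 10>9, M: 16>11, R: 3>1).
For Country A, S4 strictly dominates S2 on the remaining columns (L: 10>3, M: 16>14, R: 3>0); eliminate S2.
Column L is eliminated: M beats it against every remaining row (S3: 15>4, S4: 9>2).
For Country B, R strictly dominates M on the remaining rows (S3: 18>15, S4: 16>9); eliminate M.
Country A's strategy S4 is strictly dominated by S3 (R: 10>3) and is removed.
Among the remaining strategies, none is strictly dominated by another pure strategy of the same player, so the elimination stops.
Surviving strategies — Country A: {S3}; Country B: {R}.

S3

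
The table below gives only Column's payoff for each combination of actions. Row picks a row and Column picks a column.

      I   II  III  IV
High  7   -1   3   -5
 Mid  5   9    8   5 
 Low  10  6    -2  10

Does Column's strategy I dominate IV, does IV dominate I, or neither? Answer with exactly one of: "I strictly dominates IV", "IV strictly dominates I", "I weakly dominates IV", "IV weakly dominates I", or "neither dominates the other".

Compare I to IV across each opponent action: High: 7>-5, Mid: 5=5, Low: 10=10.
I is at least as good everywhere and strictly better somewhere (tied only at Mid, Low), so I weakly but not strictly dominates IV.

I weakly dominates IV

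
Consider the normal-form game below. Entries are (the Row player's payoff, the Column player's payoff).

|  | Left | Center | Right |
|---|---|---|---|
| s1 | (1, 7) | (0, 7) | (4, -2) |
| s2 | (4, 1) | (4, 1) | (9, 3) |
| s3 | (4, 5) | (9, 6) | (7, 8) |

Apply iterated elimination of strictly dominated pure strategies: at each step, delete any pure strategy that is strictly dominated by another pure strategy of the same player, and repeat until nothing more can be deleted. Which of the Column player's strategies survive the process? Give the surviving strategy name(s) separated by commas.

Right

The Row player's strategy s1 is strictly dominated by s2 (Left: 4>1, Center: 4>0, Right: 9>4) and is removed.
The Column player's strategy Left is strictly dominated by Right (s2: 3>1, s3: 8>5) and is removed.
Column Center is eliminated: Right beats it against every remaining row (s2: 3>1, s3: 8>6).
Row s3 is eliminated: s2 beats it against every remaining column (Right: 9>7).
Among the remaining strategies, none is strictly dominated by another pure strategy of the same player, so the elimination stops.
Surviving strategies — the Row player: {s2}; the Column player: {Right}.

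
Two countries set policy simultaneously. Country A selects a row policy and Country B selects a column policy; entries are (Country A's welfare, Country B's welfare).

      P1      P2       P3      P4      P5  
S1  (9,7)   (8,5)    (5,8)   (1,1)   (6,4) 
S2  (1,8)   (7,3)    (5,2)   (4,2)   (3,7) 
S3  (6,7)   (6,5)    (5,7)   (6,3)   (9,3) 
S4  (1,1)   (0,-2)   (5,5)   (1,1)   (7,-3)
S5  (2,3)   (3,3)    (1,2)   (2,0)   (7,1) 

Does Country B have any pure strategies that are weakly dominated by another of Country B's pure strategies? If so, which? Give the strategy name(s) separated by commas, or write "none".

P1 is not dominated — it holds its own against P2 at S1 (7>5); P3 at S2 (8>2); P4 at S1 (7>1); P5 at S1 (7>4).
P2: dominated, since P1 does at least as well everywhere (S1: 7>5, S2: 8>3, S3: 7>5, S4: 1>-2, S5: 3=3).
P3: no other strategy beats it everywhere (P1 at S1 (8>7); P2 at S1 (8>5); P4 at S1 (8>1); P5 at S1 (8>4)).
P4: dominated, since P1 does at least as well everywhere (S1: 7>1, S2: 8>2, S3: 7>3, S4: 1=1, S5: 3>0).
P5 is weakly dominated by P1 (S1: 7>4, S2: 8>7, S3: 7>3, S4: 1>-3, S5: 3>1).

P2, P4, P5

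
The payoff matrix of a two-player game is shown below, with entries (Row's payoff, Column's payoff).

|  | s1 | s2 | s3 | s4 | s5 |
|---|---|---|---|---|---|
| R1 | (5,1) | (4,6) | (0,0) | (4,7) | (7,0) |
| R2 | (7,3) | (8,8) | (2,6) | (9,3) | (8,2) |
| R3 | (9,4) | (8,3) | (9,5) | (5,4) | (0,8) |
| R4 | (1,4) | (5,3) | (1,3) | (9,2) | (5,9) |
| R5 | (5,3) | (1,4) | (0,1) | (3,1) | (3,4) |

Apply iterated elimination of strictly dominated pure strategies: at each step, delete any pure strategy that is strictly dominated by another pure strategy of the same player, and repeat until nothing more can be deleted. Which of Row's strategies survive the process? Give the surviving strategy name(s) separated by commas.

R2, R3

For Row, R2 strictly dominates R1 on the remaining columns (s1: 7>5, s2: 8>4, s3: 2>0, s4: 9>4, s5: 8>7); eliminate R1.
Row R5 is eliminated: R2 beats it against every remaining column (s1: 7>5, s2: 8>1, s3: 2>0, s4: 9>3, s5: 8>3).
For Column, s3 strictly dominates s4 on the remaining rows (R2: 6>3, R3: 5>4, R4: 3>2); eliminate s4.
Row R4 is eliminated: R2 beats it against every remaining column (s1: 7>1, s2: 8>5, s3: 2>1, s5: 8>5).
Column's strategy s1 is strictly dominated by s3 (R2: 6>3, R3: 5>4) and is removed.
Among the remaining strategies, none is strictly dominated by another pure strategy of the same player, so the elimination stops.
Surviving strategies — Row: {R2, R3}; Column: {s2, s3, s5}.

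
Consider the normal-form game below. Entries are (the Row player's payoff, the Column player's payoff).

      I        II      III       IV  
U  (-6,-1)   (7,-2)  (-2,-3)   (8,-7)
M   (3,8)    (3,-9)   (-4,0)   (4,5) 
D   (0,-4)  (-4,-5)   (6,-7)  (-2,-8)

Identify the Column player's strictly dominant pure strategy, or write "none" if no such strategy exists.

I vs II: U: -1>-2, M: 8>-9, D: -4>-5.
I vs III: U: -1>-3, M: 8>0, D: -4>-7.
I vs IV: U: -1>-7, M: 8>5, D: -4>-8.
I strictly beats every other strategy against every opponent action, so it is strictly dominant.

I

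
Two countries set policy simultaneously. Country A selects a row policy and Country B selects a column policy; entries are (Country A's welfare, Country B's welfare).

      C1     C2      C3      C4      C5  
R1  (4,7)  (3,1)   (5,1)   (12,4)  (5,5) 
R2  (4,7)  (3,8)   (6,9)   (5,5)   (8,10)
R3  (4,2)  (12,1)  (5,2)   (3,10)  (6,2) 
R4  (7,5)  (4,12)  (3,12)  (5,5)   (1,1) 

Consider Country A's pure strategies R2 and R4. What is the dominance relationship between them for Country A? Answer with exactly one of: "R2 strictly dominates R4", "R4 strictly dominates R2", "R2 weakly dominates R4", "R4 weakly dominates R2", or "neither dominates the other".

R2's payoffs vs R4's, by Country B's action — C1: 4<7, C2: 3<4, C3: 6>3, C4: 5=5, C5: 8>1.
R2 does better at C3, C5 but worse at C1, C2; neither strategy dominates the other.

neither dominates the other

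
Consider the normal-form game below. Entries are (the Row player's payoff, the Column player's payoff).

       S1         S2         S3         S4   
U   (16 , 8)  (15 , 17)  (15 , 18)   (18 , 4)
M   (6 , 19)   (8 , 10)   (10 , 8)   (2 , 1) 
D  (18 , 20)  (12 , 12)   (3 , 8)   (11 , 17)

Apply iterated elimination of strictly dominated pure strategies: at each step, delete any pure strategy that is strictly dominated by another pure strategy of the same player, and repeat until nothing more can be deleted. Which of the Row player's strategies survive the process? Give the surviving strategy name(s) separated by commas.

The Row player's strategy M is strictly dominated by U (S1: 16>6, S2: 15>8, S3: 15>10, S4: 18>2) and is removed.
Column S4 is eliminated: S1 beats it against every remaining row (U: 8>4, D: 20>17).
Among the remaining strategies, none is strictly dominated by another pure strategy of the same player, so the elimination stops.
Surviving strategies — the Row player: {U, D}; the Column player: {S1, S2, S3}.

U, D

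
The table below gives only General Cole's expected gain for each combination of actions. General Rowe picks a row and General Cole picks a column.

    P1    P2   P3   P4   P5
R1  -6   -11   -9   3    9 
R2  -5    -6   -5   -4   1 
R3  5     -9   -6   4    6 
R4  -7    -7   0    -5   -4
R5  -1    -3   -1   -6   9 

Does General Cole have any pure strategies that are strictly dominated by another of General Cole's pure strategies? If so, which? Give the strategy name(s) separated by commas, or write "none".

P5 strictly dominates P1 — R1: 9>-6, R2: 1>-5, R3: 6>5, R4: -4>-7, R5: 9>-1.
P2 is strictly dominated by P3 (R1: -9>-11, R2: -5>-6, R3: -6>-9, R4: 0>-7, R5: -1>-3).
P3: no other strategy beats it everywhere (P1 at R2 (-5=-5); P2 at R1 (-9>-11); P4 at R4 (0>-5); P5 at R4 (0>-4)).
P4 is strictly dominated by P5 (R1: 9>3, R2: 1>-4, R3: 6>4, R4: -4>-5, R5: 9>-6).
P5: no other strategy beats it everywhere (P1 at R1 (9>-6); P2 at R1 (9>-11); P3 at R1 (9>-9); P4 at R1 (9>3)).

P1, P2, P4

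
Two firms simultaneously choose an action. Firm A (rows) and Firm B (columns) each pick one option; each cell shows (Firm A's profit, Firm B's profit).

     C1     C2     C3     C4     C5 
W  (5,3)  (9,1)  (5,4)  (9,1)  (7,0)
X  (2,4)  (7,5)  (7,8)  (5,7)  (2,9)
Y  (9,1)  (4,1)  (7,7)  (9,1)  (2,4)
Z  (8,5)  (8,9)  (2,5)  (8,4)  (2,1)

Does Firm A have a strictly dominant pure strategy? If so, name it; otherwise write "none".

W fails to dominate X at C3 (5<7).
X fails to dominate W at C1 (2<5).
Y fails to dominate W at C2 (4<9).
Z fails to dominate W at C2 (8<9).
No single strategy dominates all the others.

none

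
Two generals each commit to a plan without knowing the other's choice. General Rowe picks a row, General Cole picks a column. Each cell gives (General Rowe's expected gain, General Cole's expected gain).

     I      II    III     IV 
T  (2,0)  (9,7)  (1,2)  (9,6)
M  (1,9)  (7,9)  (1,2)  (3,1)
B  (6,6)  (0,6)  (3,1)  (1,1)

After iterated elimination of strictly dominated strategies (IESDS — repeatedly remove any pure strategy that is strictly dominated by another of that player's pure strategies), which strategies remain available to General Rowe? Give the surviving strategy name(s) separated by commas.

T, B

General Cole's strategy III is strictly dominated by II (T: 7>2, M: 9>2, B: 6>1) and is removed.
General Rowe's strategy M is strictly dominated by T (I: 2>1, II: 9>7, IV: 9>3) and is removed.
For General Cole, II strictly dominates IV on the remaining rows (T: 7>6, B: 6>1); eliminate IV.
Among the remaining strategies, none is strictly dominated by another pure strategy of the same player, so the elimination stops.
Surviving strategies — General Rowe: {T, B}; General Cole: {I, II}.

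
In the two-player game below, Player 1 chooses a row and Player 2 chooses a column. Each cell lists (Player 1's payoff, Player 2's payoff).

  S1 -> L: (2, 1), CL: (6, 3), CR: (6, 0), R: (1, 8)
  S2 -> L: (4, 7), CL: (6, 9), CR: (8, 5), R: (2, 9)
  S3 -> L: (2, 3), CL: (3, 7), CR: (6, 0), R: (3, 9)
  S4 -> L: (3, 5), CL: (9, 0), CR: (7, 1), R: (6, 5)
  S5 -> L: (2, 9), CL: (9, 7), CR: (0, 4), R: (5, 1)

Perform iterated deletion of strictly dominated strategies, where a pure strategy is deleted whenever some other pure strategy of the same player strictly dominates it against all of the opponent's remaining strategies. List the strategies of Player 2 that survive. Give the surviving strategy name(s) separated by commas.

Row S1 is eliminated: S4 beats it against every remaining column (L: 3>2, CL: 9>6, CR: 7>6, R: 6>1).
Player 1's strategy S3 is strictly dominated by S4 (L: 3>2, CL: 9>3, CR: 7>6, R: 6>3) and is removed.
Column CR is eliminated: L beats it against every remaining row (S2: 7>5, S4: 5>1, S5: 9>4).
Among the remaining strategies, none is strictly dominated by another pure strategy of the same player, so the elimination stops.
Surviving strategies — Player 1: {S2, S4, S5}; Player 2: {L, CL, R}.

L, CL, R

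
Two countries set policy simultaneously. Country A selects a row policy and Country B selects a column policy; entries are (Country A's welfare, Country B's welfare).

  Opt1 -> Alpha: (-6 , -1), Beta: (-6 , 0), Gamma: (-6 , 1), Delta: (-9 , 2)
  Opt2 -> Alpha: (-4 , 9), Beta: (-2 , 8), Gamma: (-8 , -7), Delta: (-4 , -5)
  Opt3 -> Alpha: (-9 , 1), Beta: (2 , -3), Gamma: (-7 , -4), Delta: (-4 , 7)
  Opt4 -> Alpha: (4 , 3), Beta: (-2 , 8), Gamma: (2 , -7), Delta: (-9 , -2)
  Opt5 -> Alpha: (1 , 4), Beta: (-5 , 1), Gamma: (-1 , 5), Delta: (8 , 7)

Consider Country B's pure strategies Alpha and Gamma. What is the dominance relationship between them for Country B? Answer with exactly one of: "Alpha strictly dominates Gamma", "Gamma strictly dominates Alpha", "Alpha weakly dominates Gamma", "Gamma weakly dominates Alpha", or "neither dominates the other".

Compare Alpha to Gamma across every action of Country A: Opt1: -1<1, Opt2: 9>-7, Opt3: 1>-4, Opt4: 3>-7, Opt5: 4<5.
Alpha does better at Opt2, Opt3, Opt4 but worse at Opt1, Opt5; neither strategy dominates the other.

neither dominates the other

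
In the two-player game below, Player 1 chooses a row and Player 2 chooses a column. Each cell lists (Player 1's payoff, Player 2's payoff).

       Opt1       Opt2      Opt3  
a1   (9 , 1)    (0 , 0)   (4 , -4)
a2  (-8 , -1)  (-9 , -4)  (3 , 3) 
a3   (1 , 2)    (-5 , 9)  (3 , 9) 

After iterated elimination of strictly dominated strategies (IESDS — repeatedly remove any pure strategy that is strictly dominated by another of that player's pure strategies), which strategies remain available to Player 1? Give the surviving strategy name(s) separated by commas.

a1

For Player 1, a1 strictly dominates a2 on the remaining columns (Opt1: 9>-8, Opt2: 0>-9, Opt3: 4>3); eliminate a2.
Player 1's strategy a3 is strictly dominated by a1 (Opt1: 9>1, Opt2: 0>-5, Opt3: 4>3) and is removed.
Column Opt2 is eliminated: Opt1 beats it against every remaining row (a1: 1>0).
For Player 2, Opt1 strictly dominates Opt3 on the remaining rows (a1: 1>-4); eliminate Opt3.
Among the remaining strategies, none is strictly dominated by another pure strategy of the same player, so the elimination stops.
Surviving strategies — Player 1: {a1}; Player 2: {Opt1}.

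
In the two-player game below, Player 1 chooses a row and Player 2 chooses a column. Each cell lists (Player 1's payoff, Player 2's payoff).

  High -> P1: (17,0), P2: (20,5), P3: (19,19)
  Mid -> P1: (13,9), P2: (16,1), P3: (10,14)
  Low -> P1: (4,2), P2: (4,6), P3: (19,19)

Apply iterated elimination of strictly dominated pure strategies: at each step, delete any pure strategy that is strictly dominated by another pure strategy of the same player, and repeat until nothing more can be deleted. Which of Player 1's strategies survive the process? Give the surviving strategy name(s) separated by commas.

For Player 1, High strictly dominates Mid on the remaining columns (P1: 17>13, P2: 20>16, P3: 19>10); eliminate Mid.
Player 2's strategy P1 is strictly dominated by P2 (High: 5>0, Low: 6>2) and is removed.
For Player 2, P3 strictly dominates P2 on the remaining rows (High: 19>5, Low: 19>6); eliminate P2.
Among the remaining strategies, none is strictly dominated by another pure strategy of the same player, so the elimination stops.
Surviving strategies — Player 1: {High, Low}; Player 2: {P3}.

High, Low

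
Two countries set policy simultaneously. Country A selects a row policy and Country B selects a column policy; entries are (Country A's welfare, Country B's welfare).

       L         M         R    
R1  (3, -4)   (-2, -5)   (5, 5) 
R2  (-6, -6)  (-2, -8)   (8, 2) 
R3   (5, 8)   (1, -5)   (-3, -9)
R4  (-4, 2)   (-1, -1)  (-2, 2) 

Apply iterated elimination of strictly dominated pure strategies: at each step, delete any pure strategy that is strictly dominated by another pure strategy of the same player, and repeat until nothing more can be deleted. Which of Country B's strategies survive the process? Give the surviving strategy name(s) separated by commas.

L, R

Column M is eliminated: L beats it against every remaining row (R1: -4>-5, R2: -6>-8, R3: 8>-5, R4: 2>-1).
Country A's strategy R4 is strictly dominated by R1 (L: 3>-4, R: 5>-2) and is removed.
Among the remaining strategies, none is strictly dominated by another pure strategy of the same player, so the elimination stops.
Surviving strategies — Country A: {R1, R2, R3}; Country B: {L, R}.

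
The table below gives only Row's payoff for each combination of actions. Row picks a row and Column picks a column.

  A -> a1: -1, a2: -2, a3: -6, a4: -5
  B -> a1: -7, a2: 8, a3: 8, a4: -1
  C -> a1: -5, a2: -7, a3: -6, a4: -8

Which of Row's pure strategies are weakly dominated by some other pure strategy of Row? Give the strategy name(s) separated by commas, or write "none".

C

Nothing dominates A: B at a1 (-1>-7); C at a1 (-1>-5).
Nothing dominates B: A at a2 (8>-2); C at a2 (8>-7).
C is weakly dominated by A (a1: -1>-5, a2: -2>-7, a3: -6=-6, a4: -5>-8).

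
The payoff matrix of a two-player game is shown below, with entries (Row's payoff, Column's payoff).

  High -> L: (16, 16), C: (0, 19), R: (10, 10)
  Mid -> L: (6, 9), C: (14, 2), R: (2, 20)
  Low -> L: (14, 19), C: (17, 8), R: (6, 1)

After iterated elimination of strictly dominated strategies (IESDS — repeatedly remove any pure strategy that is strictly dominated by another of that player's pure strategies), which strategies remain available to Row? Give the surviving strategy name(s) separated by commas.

Row Mid is eliminated: Low beats it against every remaining column (L: 14>6, C: 17>14, R: 6>2).
Column R is eliminated: L beats it against every remaining row (High: 16>10, Low: 19>1).
Among the remaining strategies, none is strictly dominated by another pure strategy of the same player, so the elimination stops.
Surviving strategies — Row: {High, Low}; Column: {L, C}.

High, Low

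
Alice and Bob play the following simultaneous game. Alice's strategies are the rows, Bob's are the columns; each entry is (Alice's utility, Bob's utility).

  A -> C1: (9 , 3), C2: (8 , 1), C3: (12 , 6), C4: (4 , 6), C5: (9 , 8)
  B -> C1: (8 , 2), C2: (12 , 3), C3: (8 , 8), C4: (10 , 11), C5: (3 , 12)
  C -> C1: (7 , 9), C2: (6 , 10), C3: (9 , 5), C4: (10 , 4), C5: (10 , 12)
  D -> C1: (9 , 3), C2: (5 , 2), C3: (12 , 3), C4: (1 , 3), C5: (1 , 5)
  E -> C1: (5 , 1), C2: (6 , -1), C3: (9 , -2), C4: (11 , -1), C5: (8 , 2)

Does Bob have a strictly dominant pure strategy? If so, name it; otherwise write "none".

C5

C5 vs C1: A: 8>3, B: 12>2, C: 12>9, D: 5>3, E: 2>1.
C5 vs C2: A: 8>1, B: 12>3, C: 12>10, D: 5>2, E: 2>-1.
C5 vs C3: A: 8>6, B: 12>8, C: 12>5, D: 5>3, E: 2>-2.
C5 vs C4: A: 8>6, B: 12>11, C: 12>4, D: 5>3, E: 2>-1.
C5 strictly beats every other strategy against every opponent action, so it is strictly dominant.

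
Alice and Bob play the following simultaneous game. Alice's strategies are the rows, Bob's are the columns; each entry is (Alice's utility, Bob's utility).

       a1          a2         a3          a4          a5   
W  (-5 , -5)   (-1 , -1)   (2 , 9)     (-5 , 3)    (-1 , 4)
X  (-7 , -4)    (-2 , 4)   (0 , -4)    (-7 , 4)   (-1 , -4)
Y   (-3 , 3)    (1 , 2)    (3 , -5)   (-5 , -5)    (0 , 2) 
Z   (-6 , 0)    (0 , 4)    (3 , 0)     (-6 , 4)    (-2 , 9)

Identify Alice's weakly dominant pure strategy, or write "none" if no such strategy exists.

Y

Y vs W: a1: -3>-5, a2: 1>-1, a3: 3>2, a4: -5=-5, a5: 0>-1.
Y vs X: a1: -3>-7, a2: 1>-2, a3: 3>0, a4: -5>-7, a5: 0>-1.
Y vs Z: a1: -3>-6, a2: 1>0, a3: 3=3, a4: -5>-6, a5: 0>-2.
Y is at least as good as every other strategy against every opponent action, so it is weakly dominant.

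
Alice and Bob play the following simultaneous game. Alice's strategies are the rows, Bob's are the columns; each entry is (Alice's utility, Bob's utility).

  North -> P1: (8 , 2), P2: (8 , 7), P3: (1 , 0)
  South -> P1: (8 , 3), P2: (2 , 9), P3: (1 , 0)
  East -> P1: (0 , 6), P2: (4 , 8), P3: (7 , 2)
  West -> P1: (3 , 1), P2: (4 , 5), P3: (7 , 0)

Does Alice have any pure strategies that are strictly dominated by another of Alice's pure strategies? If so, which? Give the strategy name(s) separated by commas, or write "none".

North is not dominated — it holds its own against South at P1 (8=8); East at P1 (8>0); West at P1 (8>3).
South: no other strategy beats it everywhere (North at P1 (8=8); East at P1 (8>0); West at P1 (8>3)).
Nothing dominates East: North at P3 (7>1); South at P2 (4>2); West at P2 (4=4).
West is not dominated — it holds its own against North at P3 (7>1); South at P2 (4>2); East at P1 (3>0).

none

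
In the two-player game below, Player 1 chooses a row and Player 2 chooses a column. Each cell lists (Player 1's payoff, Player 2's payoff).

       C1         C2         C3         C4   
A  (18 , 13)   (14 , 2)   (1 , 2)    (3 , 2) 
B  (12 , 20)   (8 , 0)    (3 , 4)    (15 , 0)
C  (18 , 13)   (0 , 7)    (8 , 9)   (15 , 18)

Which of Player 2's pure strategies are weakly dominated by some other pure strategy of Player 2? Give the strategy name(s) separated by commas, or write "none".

C1: no other strategy beats it everywhere (C2 at A (13>2); C3 at A (13>2); C4 at A (13>2)).
C2: dominated, since C1 does at least as well everywhere (A: 13>2, B: 20>0, C: 13>7).
C1 weakly dominates C3 — A: 13>2, B: 20>4, C: 13>9.
Nothing dominates C4: C1 at C (18>13); C2 at C (18>7); C3 at C (18>9).

C2, C3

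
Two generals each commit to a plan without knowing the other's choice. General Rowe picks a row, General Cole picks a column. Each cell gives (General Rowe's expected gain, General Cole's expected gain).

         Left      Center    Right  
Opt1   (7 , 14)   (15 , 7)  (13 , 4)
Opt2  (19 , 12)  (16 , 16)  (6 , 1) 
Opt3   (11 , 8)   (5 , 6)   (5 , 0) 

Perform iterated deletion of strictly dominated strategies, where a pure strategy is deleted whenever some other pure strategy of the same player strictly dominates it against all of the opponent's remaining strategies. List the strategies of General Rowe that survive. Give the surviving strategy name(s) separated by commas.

Opt2

General Rowe's strategy Opt3 is strictly dominated by Opt2 (Left: 19>11, Center: 16>5, Right: 6>5) and is removed.
For General Cole, Left strictly dominates Right on the remaining rows (Opt1: 14>4, Opt2: 12>1); eliminate Right.
For General Rowe, Opt2 strictly dominates Opt1 on the remaining columns (Left: 19>7, Center: 16>15); eliminate Opt1.
For General Cole, Center strictly dominates Left on the remaining rows (Opt2: 16>12); eliminate Left.
Among the remaining strategies, none is strictly dominated by another pure strategy of the same player, so the elimination stops.
Surviving strategies — General Rowe: {Opt2}; General Cole: {Center}.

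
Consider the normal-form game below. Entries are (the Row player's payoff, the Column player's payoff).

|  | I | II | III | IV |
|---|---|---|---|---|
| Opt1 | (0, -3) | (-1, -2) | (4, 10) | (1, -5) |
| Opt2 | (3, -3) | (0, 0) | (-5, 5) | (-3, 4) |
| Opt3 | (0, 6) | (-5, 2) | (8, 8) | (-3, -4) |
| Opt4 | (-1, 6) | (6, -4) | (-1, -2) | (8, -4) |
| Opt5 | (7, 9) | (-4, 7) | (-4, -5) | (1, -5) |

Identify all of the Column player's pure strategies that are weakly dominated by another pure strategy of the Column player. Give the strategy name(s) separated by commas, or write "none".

IV

I is not dominated — it holds its own against II at Opt3 (6>2); III at Opt4 (6>-2); IV at Opt1 (-3>-5).
Nothing dominates II: I at Opt1 (-2>-3); III at Opt5 (7>-5); IV at Opt1 (-2>-5).
III is not dominated — it holds its own against I at Opt1 (10>-3); II at Opt1 (10>-2); IV at Opt1 (10>-5).
III weakly dominates IV — Opt1: 10>-5, Opt2: 5>4, Opt3: 8>-4, Opt4: -2>-4, Opt5: -5=-5.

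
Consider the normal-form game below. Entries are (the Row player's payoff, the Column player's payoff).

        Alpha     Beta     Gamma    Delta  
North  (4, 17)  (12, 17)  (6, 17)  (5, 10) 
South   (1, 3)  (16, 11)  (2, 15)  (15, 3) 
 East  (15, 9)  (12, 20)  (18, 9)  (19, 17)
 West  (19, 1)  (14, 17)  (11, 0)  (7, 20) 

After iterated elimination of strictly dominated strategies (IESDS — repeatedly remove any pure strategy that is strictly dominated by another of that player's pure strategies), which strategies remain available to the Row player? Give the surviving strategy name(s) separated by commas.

South, East, West

Row North is eliminated: West beats it against every remaining column (Alpha: 19>4, Beta: 14>12, Gamma: 11>6, Delta: 7>5).
Column Alpha is eliminated: Beta beats it against every remaining row (South: 11>3, East: 20>9, West: 17>1).
Among the remaining strategies, none is strictly dominated by another pure strategy of the same player, so the elimination stops.
Surviving strategies — the Row player: {South, East, West}; the Column player: {Beta, Gamma, Delta}.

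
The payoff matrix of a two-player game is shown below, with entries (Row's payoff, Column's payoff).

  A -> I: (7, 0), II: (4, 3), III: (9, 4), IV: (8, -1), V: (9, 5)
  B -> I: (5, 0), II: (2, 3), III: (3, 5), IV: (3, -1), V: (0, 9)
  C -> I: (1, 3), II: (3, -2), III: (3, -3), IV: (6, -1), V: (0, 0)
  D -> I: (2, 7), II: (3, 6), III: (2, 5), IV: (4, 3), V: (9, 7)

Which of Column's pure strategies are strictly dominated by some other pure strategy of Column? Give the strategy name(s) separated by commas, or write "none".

I: no other strategy beats it everywhere (II at C (3>-2); III at C (3>-3); IV at A (0>-1); V at C (3>0)).
II: dominated, since V does at least as well everywhere (A: 5>3, B: 9>3, C: 0>-2, D: 7>6).
III is strictly dominated by V (A: 5>4, B: 9>5, C: 0>-3, D: 7>5).
IV is strictly dominated by I (A: 0>-1, B: 0>-1, C: 3>-1, D: 7>3).
V is not dominated — it holds its own against I at A (5>0); II at A (5>3); III at A (5>4); IV at A (5>-1).

II, III, IV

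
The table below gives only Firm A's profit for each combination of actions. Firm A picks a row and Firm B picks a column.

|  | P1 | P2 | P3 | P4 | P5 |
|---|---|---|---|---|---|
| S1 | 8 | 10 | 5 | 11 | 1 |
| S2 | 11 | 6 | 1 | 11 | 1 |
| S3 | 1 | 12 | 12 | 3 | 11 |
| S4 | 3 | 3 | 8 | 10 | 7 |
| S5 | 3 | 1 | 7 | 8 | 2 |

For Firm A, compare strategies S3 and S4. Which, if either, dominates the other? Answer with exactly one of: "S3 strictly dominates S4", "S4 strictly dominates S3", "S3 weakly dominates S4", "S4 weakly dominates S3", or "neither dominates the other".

neither dominates the other

Compare S3 to S4 across each choice by Firm B: P1: 1<3, P2: 12>3, P3: 12>8, P4: 3<10, P5: 11>7.
S3 does better at P2, P3, P5 but worse at P1, P4; neither strategy dominates the other.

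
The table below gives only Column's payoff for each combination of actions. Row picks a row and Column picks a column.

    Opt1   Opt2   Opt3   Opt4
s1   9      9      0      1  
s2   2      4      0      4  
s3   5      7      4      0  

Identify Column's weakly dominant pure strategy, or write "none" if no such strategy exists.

Opt2 vs Opt1: s1: 9=9, s2: 4>2, s3: 7>5.
Opt2 vs Opt3: s1: 9>0, s2: 4>0, s3: 7>4.
Opt2 vs Opt4: s1: 9>1, s2: 4=4, s3: 7>0.
Opt2 is at least as good as every other strategy against every opponent action, so it is weakly dominant.

Opt2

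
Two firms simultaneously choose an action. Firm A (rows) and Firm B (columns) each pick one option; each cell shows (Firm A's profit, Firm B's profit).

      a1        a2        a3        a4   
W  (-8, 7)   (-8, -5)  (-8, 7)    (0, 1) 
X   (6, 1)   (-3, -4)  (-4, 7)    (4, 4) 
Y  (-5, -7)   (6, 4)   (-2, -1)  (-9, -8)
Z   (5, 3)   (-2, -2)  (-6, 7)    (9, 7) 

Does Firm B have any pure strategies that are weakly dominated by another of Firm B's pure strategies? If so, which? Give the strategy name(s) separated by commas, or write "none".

a1, a4

a1 is weakly dominated by a3 (W: 7=7, X: 7>1, Y: -1>-7, Z: 7>3).
a2: no other strategy beats it everywhere (a1 at Y (4>-7); a3 at Y (4>-1); a4 at Y (4>-8)).
Nothing dominates a3: a1 at X (7>1); a2 at W (7>-5); a4 at W (7>1).
a4 is weakly dominated by a3 (W: 7>1, X: 7>4, Y: -1>-8, Z: 7=7).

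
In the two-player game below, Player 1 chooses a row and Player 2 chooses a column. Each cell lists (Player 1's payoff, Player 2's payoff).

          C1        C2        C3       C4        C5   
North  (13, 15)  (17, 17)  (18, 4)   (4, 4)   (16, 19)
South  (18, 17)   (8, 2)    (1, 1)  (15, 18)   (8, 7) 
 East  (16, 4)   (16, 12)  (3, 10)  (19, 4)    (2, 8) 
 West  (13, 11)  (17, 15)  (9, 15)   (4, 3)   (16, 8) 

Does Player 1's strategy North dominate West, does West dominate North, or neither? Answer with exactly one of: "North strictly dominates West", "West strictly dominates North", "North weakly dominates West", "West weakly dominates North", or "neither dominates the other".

Compare North to West across every action of Player 2: C1: 13=13, C2: 17=17, C3: 18>9, C4: 4=4, C5: 16=16.
North is at least as good everywhere and strictly better somewhere (tied only at C1, C2, C4, C5), so North weakly but not strictly dominates West.

North weakly dominates West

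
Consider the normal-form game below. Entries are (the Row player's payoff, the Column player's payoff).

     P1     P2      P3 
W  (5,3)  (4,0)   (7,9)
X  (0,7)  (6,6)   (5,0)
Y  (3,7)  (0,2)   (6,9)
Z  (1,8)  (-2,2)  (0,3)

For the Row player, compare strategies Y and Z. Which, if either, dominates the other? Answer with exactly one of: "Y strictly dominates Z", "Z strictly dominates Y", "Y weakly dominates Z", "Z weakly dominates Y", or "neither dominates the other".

Compare Y to Z across every action of the Column player: P1: 3>1, P2: 0>-2, P3: 6>0.
Y gives a strictly higher payoff against every action of the Column player, so Y strictly dominates Z.

Y strictly dominates Z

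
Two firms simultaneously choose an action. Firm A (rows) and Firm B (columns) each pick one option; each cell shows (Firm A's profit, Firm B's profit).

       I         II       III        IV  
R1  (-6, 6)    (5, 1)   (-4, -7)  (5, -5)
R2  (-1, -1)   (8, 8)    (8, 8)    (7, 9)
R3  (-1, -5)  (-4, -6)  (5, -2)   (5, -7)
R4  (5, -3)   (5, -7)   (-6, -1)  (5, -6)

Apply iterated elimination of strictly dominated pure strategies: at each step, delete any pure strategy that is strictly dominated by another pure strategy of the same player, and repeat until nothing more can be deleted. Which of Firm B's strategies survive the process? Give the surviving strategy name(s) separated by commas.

Firm A's strategy R1 is strictly dominated by R2 (I: -1>-6, II: 8>5, III: 8>-4, IV: 7>5) and is removed.
Column I is eliminated: III beats it against every remaining row (R2: 8>-1, R3: -2>-5, R4: -1>-3).
Firm A's strategy R3 is strictly dominated by R2 (II: 8>-4, III: 8>5, IV: 7>5) and is removed.
For Firm A, R2 strictly dominates R4 on the remaining columns (II: 8>5, III: 8>-6, IV: 7>5); eliminate R4.
Column II is eliminated: IV beats it against every remaining row (R2: 9>8).
Firm B's strategy III is strictly dominated by IV (R2: 9>8) and is removed.
Among the remaining strategies, none is strictly dominated by another pure strategy of the same player, so the elimination stops.
Surviving strategies — Firm A: {R2}; Firm B: {IV}.

IV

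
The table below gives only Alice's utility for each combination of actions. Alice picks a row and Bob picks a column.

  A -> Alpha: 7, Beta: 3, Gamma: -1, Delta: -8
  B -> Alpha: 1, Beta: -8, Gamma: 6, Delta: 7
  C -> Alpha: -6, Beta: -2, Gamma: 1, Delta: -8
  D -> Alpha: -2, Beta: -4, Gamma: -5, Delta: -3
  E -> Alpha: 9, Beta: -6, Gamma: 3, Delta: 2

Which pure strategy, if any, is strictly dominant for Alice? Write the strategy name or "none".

none

A fails to dominate B at Gamma (-1<6).
B fails to dominate A at Alpha (1<7).
C fails to dominate A at Alpha (-6<7).
D fails to dominate A at Alpha (-2<7).
E fails to dominate A at Beta (-6<3).
No single strategy dominates all the others.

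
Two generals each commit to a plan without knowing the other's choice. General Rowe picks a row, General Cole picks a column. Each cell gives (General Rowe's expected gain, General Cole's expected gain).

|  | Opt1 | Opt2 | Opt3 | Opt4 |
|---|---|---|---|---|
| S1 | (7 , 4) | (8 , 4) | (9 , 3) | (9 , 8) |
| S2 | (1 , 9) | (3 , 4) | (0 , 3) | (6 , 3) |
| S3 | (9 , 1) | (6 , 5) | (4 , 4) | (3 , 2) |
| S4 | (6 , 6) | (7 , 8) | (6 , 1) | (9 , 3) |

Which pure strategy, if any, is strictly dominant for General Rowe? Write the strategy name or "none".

none

S1 fails to dominate S3 at Opt1 (7<9).
S2 fails to dominate S1 at Opt1 (1<7).
S3 fails to dominate S1 at Opt2 (6<8).
S4 fails to dominate S1 at Opt1 (6<7).
No single strategy dominates all the others.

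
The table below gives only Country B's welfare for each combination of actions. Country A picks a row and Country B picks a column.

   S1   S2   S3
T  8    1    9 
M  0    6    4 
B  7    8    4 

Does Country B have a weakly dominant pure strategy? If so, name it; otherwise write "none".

none

S1 fails to dominate S2 at M (0<6).
S2 fails to dominate S1 at T (1<8).
S3 fails to dominate S1 at B (4<7).
No single strategy dominates all the others.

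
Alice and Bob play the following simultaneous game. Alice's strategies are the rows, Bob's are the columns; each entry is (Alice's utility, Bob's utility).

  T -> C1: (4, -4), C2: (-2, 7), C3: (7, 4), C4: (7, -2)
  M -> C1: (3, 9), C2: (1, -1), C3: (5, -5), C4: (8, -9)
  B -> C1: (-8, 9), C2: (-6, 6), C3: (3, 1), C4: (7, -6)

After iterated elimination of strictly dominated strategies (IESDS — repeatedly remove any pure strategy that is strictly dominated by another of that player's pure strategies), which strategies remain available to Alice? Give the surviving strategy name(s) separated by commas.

T, M

Alice's strategy B is strictly dominated by M (C1: 3>-8, C2: 1>-6, C3: 5>3, C4: 8>7) and is removed.
Column C3 is eliminated: C2 beats it against every remaining row (T: 7>4, M: -1>-5).
For Bob, C2 strictly dominates C4 on the remaining rows (T: 7>-2, M: -1>-9); eliminate C4.
Among the remaining strategies, none is strictly dominated by another pure strategy of the same player, so the elimination stops.
Surviving strategies — Alice: {T, M}; Bob: {C1, C2}.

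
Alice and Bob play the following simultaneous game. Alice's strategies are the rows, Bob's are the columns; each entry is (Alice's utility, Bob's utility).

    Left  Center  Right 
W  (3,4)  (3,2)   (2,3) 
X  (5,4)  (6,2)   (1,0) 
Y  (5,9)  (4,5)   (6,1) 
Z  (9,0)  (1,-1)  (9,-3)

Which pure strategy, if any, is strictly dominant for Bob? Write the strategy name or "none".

Left vs Center: W: 4>2, X: 4>2, Y: 9>5, Z: 0>-1.
Left vs Right: W: 4>3, X: 4>0, Y: 9>1, Z: 0>-3.
Left strictly beats every other strategy against every opponent action, so it is strictly dominant.

Left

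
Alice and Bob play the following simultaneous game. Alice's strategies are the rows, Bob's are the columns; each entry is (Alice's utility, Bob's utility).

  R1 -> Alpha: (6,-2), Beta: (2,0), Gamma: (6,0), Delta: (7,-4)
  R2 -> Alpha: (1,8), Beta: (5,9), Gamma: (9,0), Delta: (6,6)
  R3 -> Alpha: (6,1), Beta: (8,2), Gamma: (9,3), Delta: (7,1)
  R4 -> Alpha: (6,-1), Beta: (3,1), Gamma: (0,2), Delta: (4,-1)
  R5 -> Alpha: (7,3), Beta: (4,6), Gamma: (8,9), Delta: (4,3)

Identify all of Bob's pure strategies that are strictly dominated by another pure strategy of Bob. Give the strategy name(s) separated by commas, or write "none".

Alpha, Delta

Alpha is strictly dominated by Beta (R1: 0>-2, R2: 9>8, R3: 2>1, R4: 1>-1, R5: 6>3).
Beta is not dominated — it holds its own against Alpha at R1 (0>-2); Gamma at R1 (0=0); Delta at R1 (0>-4).
Gamma: no other strategy beats it everywhere (Alpha at R1 (0>-2); Beta at R1 (0=0); Delta at R1 (0>-4)).
Delta is strictly dominated by Beta (R1: 0>-4, R2: 9>6, R3: 2>1, R4: 1>-1, R5: 6>3).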